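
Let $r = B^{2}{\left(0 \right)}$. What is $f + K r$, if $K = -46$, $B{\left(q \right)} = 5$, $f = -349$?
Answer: $-1499$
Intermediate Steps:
$r = 25$ ($r = 5^{2} = 25$)
$f + K r = -349 - 1150 = -1499$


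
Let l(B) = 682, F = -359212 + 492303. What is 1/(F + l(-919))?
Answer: 1/133773 ≈ 7.4753e-6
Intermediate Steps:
F = 133091
1/(F + l(-919)) = 1/(133091 + 682) = 1/133773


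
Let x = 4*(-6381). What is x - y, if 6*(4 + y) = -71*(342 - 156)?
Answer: -23319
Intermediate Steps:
y = -2205 (y = -4 + (-71*(342 - 156))/6 = -4 + (-71*186)/6 = -4 + (1/6)*(-13206) = -4 - 2201 = -2205)
x = -25524
x - y = -25524 - 1*(-2205) = -25524 + 2205 = -23319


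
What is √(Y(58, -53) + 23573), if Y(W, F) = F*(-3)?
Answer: 2*√5933 ≈ 154.05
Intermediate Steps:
Y(W, F) = -3*F
√(Y(58, -53) + 23573) = √(-3*(-53) + 23573) = √(159 + 23573) = √23732 = 2*√5933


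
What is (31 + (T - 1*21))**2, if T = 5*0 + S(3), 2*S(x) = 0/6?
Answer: 100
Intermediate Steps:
S(x) = 0 (S(x) = (0/6)/2 = (0*(1/6))/2 = (1/2)*0 = 0)
T = 0 (T = 5*0 + 0 = 0 + 0 = 0)
(31 + (T - 1*21))**2 = (31 + (0 - 1*21))**2 = (31 + (0 - 21))**2 = (31 - 21)**2 = 10**2 = 100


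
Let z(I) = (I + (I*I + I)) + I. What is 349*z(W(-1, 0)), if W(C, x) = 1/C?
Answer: -698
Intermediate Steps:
W(C, x) = 1/C
z(I) = I**2 + 3*I (z(I) = (I + (I**2 + I)) + I = (I + (I + I**2)) + I = (I**2 + 2*I) + I = I**2 + 3*I)
349*z(W(-1, 0)) = 349*((3 + 1/(-1))/(-1)) = 349*(-(3 - 1)) = 349*(-1*2) = 349*(-2) = -698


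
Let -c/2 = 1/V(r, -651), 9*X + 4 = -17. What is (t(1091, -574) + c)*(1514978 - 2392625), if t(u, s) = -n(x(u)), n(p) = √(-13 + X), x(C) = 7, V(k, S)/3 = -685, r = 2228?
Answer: -585098/685 + 292549*I*√138 ≈ -854.16 + 3.4367e+6*I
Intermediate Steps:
V(k, S) = -2055 (V(k, S) = 3*(-685) = -2055)
X = -7/3 (X = -4/9 + (⅑)*(-17) = -4/9 - 17/9 = -7/3 ≈ -2.3333)
n(p) = I*√138/3 (n(p) = √(-13 - 7/3) = √(-46/3) = I*√138/3)
c = 2/2055 (c = -2/(-2055) = -2*(-1/2055) = 2/2055 ≈ 0.00097324)
t(u, s) = -I*√138/3
(t(1091, -574) + c)*(1514978 - 2392625) = (-I*√138/3 + 2/2055)*(1514978 - 2392625) = (2/2055 - I*√138/3)*(-877647) = -585098/685 + 292549*I*√138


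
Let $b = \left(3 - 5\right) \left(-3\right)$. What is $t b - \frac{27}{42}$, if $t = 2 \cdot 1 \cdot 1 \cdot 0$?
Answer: $- \frac{9}{14} \approx -0.64286$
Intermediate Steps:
$b = 6$ ($b = \left(-2\right) \left(-3\right) = 6$)
$t = 0$ ($t = 2 \cdot 1 \cdot 0 = 2 \cdot 0 = 0$)
$t b - \frac{27}{42} = 0 \cdot 6 - \frac{27}{42} = 0 - \frac{9}{14} = - \frac{9}{14}$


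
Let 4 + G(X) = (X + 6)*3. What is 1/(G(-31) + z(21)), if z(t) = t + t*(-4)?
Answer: -1/142 ≈ -0.0070423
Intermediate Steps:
z(t) = -3*t (z(t) = t - 4*t = -3*t)
G(X) = 14 + 3*X (G(X) = -4 + (X + 6)*3 = -4 + (6 + X)*3 = -4 + (18 + 3*X) = 14 + 3*X)
1/(G(-31) + z(21)) = 1/((14 + 3*(-31)) - 3*21) = 1/((14 - 93) - 63) = 1/(-79 - 63) = 1/(-142) = -1/142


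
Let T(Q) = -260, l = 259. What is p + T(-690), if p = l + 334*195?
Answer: 65129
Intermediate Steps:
p = 65389 (p = 259 + 334*195 = 259 + 65130 = 65389)
p + T(-690) = 65389 - 260 = 65129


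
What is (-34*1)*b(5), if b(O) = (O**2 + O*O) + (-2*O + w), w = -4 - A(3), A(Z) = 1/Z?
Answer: -3638/3 ≈ -1212.7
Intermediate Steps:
A(Z) = 1/Z
w = -13/3 (w = -4 - 1/3 = -13/3 ≈ -4.3333)
b(O) = -13/3 - 2*O + 2*O**2 (b(O) = (O**2 + O*O) + (-2*O - 13/3) = (O**2 + O**2) + (-13/3 - 2*O) = 2*O**2 + (-13/3 - 2*O) = -13/3 - 2*O + 2*O**2)
(-34*1)*b(5) = (-34*1)*(-13/3 - 2*5 + 2*5**2) = -34*(-13/3 - 10 + 2*25) = -34*(-13/3 - 10 + 50) = -34*107/3 = -3638/3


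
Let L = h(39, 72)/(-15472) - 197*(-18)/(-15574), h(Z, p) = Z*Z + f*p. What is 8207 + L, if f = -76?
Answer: 988786502629/120480464 ≈ 8207.0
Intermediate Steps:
h(Z, p) = Z² - 76*p (h(Z, p) = Z*Z - 76*p = Z² - 76*p)
L = 3334581/120480464 (L = (39² - 76*72)/(-15472) - 197*(-18)/(-15574) = (1521 - 5472)*(-1/15472) + 3546*(-1/15574) = -3951*(-1/15472) - 1773/7787 = 3951/15472 - 1773/7787 = 3334581/120480464 ≈ 0.027677)
8207 + L = 8207 + 3334581/120480464 = 988786502629/120480464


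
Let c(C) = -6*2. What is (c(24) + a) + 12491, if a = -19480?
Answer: -7001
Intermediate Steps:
c(C) = -12
(c(24) + a) + 12491 = (-12 - 19480) + 12491 = -19492 + 12491 = -7001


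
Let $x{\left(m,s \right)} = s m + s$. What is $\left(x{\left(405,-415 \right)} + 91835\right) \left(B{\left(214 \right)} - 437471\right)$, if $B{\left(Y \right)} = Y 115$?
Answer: $31647859955$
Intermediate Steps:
$x{\left(m,s \right)} = s + m s$ ($x{\left(m,s \right)} = m s + s = s + m s$)
$B{\left(Y \right)} = 115 Y$
$\left(x{\left(405,-415 \right)} + 91835\right) \left(B{\left(214 \right)} - 437471\right) = \left(- 415 \left(1 + 405\right) + 91835\right) \left(115 \cdot 214 - 437471\right) = \left(\left(-415\right) 406 + 91835\right) \left(24610 - 437471\right) = \left(-168490 + 91835\right) \left(-412861\right) = \left(-76655\right) \left(-412861\right) = 31647859955$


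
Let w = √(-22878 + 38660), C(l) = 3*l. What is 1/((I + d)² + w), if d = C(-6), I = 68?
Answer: 1250/3117109 - √15782/6234218 ≈ 0.00038086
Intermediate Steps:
w = √15782 ≈ 125.63
d = -18 (d = 3*(-6) = -18)
1/((I + d)² + w) = 1/((68 - 18)² + √15782) = 1/(50² + √15782) = 1/(2500 + √15782)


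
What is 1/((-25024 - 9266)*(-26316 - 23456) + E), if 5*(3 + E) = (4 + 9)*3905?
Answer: 1/1706692030 ≈ 5.8593e-10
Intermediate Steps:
E = 10150 (E = -3 + ((4 + 9)*3905)/5 = -3 + (13*3905)/5 = -3 + (1/5)*50765 = -3 + 10153 = 10150)
1/((-25024 - 9266)*(-26316 - 23456) + E) = 1/((-25024 - 9266)*(-26316 - 23456) + 10150) = 1/(-34290*(-49772) + 10150) = 1/(1706681880 + 10150) = 1/1706692030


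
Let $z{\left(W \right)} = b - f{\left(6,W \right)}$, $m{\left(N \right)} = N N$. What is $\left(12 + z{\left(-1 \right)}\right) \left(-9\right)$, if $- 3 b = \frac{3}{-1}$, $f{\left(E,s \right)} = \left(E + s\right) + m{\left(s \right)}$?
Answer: $-63$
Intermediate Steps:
$m{\left(N \right)} = N^{2}$
$f{\left(E,s \right)} = E + s + s^{2}$ ($f{\left(E,s \right)} = \left(E + s\right) + s^{2} = E + s + s^{2}$)
$b = 1$ ($b = - \frac{3 \frac{1}{-1}}{3} = - \frac{3 \left(-1\right)}{3} = \left(- \frac{1}{3}\right) \left(-3\right) = 1$)
$z{\left(W \right)} = -5 - W - W^{2}$ ($z{\left(W \right)} = 1 - \left(6 + W + W^{2}\right) = -5 - W - W^{2}$)
$\left(12 + z{\left(-1 \right)}\right) \left(-9\right) = \left(12 - 5\right) \left(-9\right) = 7 \left(-9\right) = -63$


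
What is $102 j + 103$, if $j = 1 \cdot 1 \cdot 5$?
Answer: $613$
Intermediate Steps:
$j = 5$ ($j = 1 \cdot 5 = 5$)
$102 j + 103 = 102 \cdot 5 + 103 = 510 + 103 = 613$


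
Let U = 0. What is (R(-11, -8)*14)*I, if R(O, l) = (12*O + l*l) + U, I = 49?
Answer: -46648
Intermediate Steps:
R(O, l) = l² + 12*O (R(O, l) = (12*O + l*l) + 0 = (12*O + l²) + 0 = (l² + 12*O) + 0 = l² + 12*O)
(R(-11, -8)*14)*I = (((-8)² + 12*(-11))*14)*49 = ((64 - 132)*14)*49 = -68*14*49 = -952*49 = -46648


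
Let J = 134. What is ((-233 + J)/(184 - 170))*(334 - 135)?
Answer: -19701/14 ≈ -1407.2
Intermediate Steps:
((-233 + J)/(184 - 170))*(334 - 135) = ((-233 + 134)/(184 - 170))*(334 - 135) = -99/14*199 = -19701/14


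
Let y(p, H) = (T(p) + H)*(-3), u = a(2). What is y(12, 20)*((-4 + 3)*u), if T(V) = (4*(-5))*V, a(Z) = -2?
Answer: 1320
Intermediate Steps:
u = -2
T(V) = -20*V
y(p, H) = -3*H + 60*p (y(p, H) = (-20*p + H)*(-3) = (H - 20*p)*(-3) = -3*H + 60*p)
y(12, 20)*((-4 + 3)*u) = (-3*20 + 60*12)*((-4 + 3)*(-2)) = (-60 + 720)*(-1*(-2)) = 660*2 = 1320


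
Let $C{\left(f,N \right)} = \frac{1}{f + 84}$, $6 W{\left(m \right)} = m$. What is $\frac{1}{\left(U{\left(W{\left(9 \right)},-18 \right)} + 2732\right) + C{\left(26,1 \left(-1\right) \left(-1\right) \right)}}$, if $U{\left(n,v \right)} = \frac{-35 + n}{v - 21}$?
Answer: $\frac{2145}{5862002} \approx 0.00036592$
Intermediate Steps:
$W{\left(m \right)} = \frac{m}{6}$
$U{\left(n,v \right)} = \frac{-35 + n}{-21 + v}$ ($U{\left(n,v \right)} = \frac{-35 + n}{v - 21} = \frac{-35 + n}{-21 + v}$)
$C{\left(f,N \right)} = \frac{1}{84 + f}$
$\frac{1}{\left(U{\left(W{\left(9 \right)},-18 \right)} + 2732\right) + C{\left(26,1 \left(-1\right) \left(-1\right) \right)}} = \frac{1}{\left(\frac{-35 + \frac{1}{6} \cdot 9}{-21 - 18} + 2732\right) + \frac{1}{84 + 26}} = \frac{1}{\left(\frac{-35 + \frac{3}{2}}{-39} + 2732\right) + \frac{1}{110}} = \frac{1}{\left(\left(- \frac{1}{39}\right) \left(- \frac{67}{2}\right) + 2732\right) + \frac{1}{110}} = \frac{1}{\left(\frac{67}{78} + 2732\right) + \frac{1}{110}} = \frac{1}{\frac{213163}{78} + \frac{1}{110}} = \frac{1}{\frac{5862002}{2145}} = \frac{2145}{5862002}$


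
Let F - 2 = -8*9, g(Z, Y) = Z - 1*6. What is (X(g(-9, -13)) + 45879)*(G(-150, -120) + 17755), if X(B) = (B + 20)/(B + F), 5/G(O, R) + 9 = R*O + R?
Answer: 247475292422620/303807 ≈ 8.1458e+8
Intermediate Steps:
g(Z, Y) = -6 + Z (g(Z, Y) = Z - 6 = -6 + Z)
G(O, R) = 5/(-9 + R + O*R) (G(O, R) = 5/(-9 + (R*O + R)) = 5/(-9 + (O*R + R)) = 5/(-9 + (R + O*R)) = 5/(-9 + R + O*R))
F = -70 (F = 2 - 8*9 = 2 - 72 = -70)
X(B) = (20 + B)/(-70 + B) (X(B) = (B + 20)/(B - 70) = (20 + B)/(-70 + B))
(X(g(-9, -13)) + 45879)*(G(-150, -120) + 17755) = ((20 + (-6 - 9))/(-70 + (-6 - 9)) + 45879)*(5/(-9 - 120 - 150*(-120)) + 17755) = ((20 - 15)/(-70 - 15) + 45879)*(5/(-9 - 120 + 18000) + 17755) = (5/(-85) + 45879)*(5/17871 + 17755) = (-1/85*5 + 45879)*(5*(1/17871) + 17755) = (-1/17 + 45879)*(5/17871 + 17755) = (779942/17)*(317299610/17871) = 247475292422620/303807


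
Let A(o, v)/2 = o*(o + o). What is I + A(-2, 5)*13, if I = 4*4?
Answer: 224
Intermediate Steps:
A(o, v) = 4*o² (A(o, v) = 2*(o*(o + o)) = 2*(o*(2*o)) = 2*(2*o²) = 4*o²)
I = 16
I + A(-2, 5)*13 = 16 + (4*(-2)²)*13 = 16 + (4*4)*13 = 16 + 16*13 = 16 + 208 = 224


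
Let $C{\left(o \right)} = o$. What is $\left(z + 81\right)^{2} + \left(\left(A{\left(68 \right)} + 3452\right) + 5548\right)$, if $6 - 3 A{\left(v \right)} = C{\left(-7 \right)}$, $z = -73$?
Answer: $\frac{27205}{3} \approx 9068.3$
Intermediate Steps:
$A{\left(v \right)} = \frac{13}{3}$ ($A{\left(v \right)} = 2 - - \frac{7}{3} = 2 + \frac{7}{3} = \frac{13}{3}$)
$\left(z + 81\right)^{2} + \left(\left(A{\left(68 \right)} + 3452\right) + 5548\right) = \left(-73 + 81\right)^{2} + \left(\left(\frac{13}{3} + 3452\right) + 5548\right) = 8^{2} + \left(\frac{10369}{3} + 5548\right) = 64 + \frac{27013}{3} = \frac{27205}{3}$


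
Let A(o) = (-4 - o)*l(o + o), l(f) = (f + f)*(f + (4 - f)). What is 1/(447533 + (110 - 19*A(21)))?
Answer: 1/607243 ≈ 1.6468e-6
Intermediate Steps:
l(f) = 8*f (l(f) = (2*f)*4 = 8*f)
A(o) = 16*o*(-4 - o) (A(o) = (-4 - o)*(8*(o + o)) = (-4 - o)*(8*(2*o)) = (-4 - o)*(16*o) = 16*o*(-4 - o))
1/(447533 + (110 - 19*A(21))) = 1/(447533 + (110 - (-304)*21*(4 + 21))) = 1/(447533 + (110 - (-304)*21*25)) = 1/(447533 + (110 - 19*(-8400))) = 1/(447533 + (110 + 159600)) = 1/(447533 + 159710) = 1/607243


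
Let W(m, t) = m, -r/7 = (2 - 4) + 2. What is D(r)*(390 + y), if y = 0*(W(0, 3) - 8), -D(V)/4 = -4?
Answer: 6240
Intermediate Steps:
r = 0 (r = -7*((2 - 4) + 2) = -7*(-2 + 2) = -7*0 = 0)
D(V) = 16 (D(V) = -4*(-4) = 16)
y = 0 (y = 0*(0 - 8) = 0*(-8) = 0)
D(r)*(390 + y) = 16*(390 + 0) = 16*390 = 6240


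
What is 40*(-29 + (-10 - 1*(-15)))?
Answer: -960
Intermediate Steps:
40*(-29 + (-10 - 1*(-15))) = 40*(-29 + (-10 + 15)) = 40*(-29 + 5) = 40*(-24) = -960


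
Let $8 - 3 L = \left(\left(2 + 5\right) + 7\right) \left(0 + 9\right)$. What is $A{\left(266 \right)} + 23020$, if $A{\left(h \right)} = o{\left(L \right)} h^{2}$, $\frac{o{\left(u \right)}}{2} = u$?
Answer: $- \frac{16629356}{3} \approx -5.5431 \cdot 10^{6}$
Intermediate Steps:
$L = - \frac{118}{3}$ ($L = \frac{8}{3} - \frac{\left(\left(2 + 5\right) + 7\right) \left(0 + 9\right)}{3} = \frac{8}{3} - \frac{\left(7 + 7\right) 9}{3} = \frac{8}{3} - \frac{14 \cdot 9}{3} = \frac{8}{3} - 42 = - \frac{118}{3} \approx -39.333$)
$o{\left(u \right)} = 2 u$
$A{\left(h \right)} = - \frac{236 h^{2}}{3}$ ($A{\left(h \right)} = 2 \left(- \frac{118}{3}\right) h^{2} = - \frac{236 h^{2}}{3}$)
$A{\left(266 \right)} + 23020 = - \frac{236 \cdot 266^{2}}{3} + 23020 = \left(- \frac{236}{3}\right) 70756 + 23020 = - \frac{16698416}{3} + 23020 = - \frac{16629356}{3}$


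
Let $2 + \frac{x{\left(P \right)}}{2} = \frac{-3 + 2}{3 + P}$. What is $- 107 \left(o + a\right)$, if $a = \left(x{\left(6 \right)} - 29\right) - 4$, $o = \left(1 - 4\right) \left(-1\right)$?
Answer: $\frac{32956}{9} \approx 3661.8$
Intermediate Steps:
$o = 3$ ($o = \left(-3\right) \left(-1\right) = 3$)
$x{\left(P \right)} = -4 - \frac{2}{3 + P}$ ($x{\left(P \right)} = -4 + 2 \frac{-3 + 2}{3 + P} = -4 + 2 \left(- \frac{1}{3 + P}\right) = -4 - \frac{2}{3 + P}$)
$a = - \frac{335}{9}$ ($a = \left(\frac{2 \left(-7 - 12\right)}{3 + 6} - 29\right) - 4 = \left(\frac{2 \left(-7 - 12\right)}{9} - 29\right) - 4 = \left(2 \cdot \frac{1}{9} \left(-19\right) - 29\right) - 4 = \left(- \frac{38}{9} - 29\right) - 4 = - \frac{299}{9} - 4 = - \frac{335}{9} \approx -37.222$)
$- 107 \left(o + a\right) = - 107 \left(3 - \frac{335}{9}\right) = \left(-107\right) \left(- \frac{308}{9}\right) = \frac{32956}{9}$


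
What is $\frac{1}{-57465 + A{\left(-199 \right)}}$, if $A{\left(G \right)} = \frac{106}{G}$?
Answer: $- \frac{199}{11435641} \approx -1.7402 \cdot 10^{-5}$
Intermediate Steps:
$\frac{1}{-57465 + A{\left(-199 \right)}} = \frac{1}{-57465 + \frac{106}{-199}} = \frac{1}{-57465 + 106 \left(- \frac{1}{199}\right)} = \frac{1}{-57465 - \frac{106}{199}} = \frac{1}{- \frac{11435641}{199}} = - \frac{199}{11435641}$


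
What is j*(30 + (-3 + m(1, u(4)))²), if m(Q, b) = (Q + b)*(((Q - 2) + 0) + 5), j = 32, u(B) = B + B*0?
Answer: 10208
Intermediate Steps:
u(B) = B (u(B) = B + 0 = B)
m(Q, b) = (3 + Q)*(Q + b) (m(Q, b) = (Q + b)*(((-2 + Q) + 0) + 5) = (Q + b)*((-2 + Q) + 5) = (Q + b)*(3 + Q) = (3 + Q)*(Q + b))
j*(30 + (-3 + m(1, u(4)))²) = 32*(30 + (-3 + (1² + 3*1 + 3*4 + 1*4))²) = 32*(30 + (-3 + (1 + 3 + 12 + 4))²) = 32*(30 + (-3 + 20)²) = 32*(30 + 17²) = 32*(30 + 289) = 32*319 = 10208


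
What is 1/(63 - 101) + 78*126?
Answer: 373463/38 ≈ 9828.0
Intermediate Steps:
1/(63 - 101) + 78*126 = 1/(-38) + 9828 = -1/38 + 9828 = 373463/38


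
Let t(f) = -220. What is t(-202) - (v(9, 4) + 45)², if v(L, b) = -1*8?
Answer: -1589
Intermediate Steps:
v(L, b) = -8
t(-202) - (v(9, 4) + 45)² = -220 - (-8 + 45)² = -220 - 1*37² = -220 - 1*1369 = -220 - 1369 = -1589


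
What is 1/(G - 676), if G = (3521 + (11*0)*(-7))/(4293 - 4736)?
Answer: -443/302989 ≈ -0.0014621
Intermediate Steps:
G = -3521/443 (G = (3521 + 0*(-7))/(-443) = (3521 + 0)*(-1/443) = 3521*(-1/443) = -3521/443 ≈ -7.9481)
1/(G - 676) = 1/(-3521/443 - 676) = 1/(-302989/443) = -443/302989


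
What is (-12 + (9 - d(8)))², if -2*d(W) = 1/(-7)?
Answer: 1849/196 ≈ 9.4337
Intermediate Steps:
d(W) = 1/14 (d(W) = -½/(-7) = -½*(-⅐) = 1/14)
(-12 + (9 - d(8)))² = (-12 + (9 - 1*1/14))² = (-12 + (9 - 1/14))² = (-12 + 125/14)² = (-43/14)² = 1849/196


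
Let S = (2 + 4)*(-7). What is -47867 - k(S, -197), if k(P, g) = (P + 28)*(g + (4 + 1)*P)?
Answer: -53565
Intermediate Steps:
S = -42 (S = 6*(-7) = -42)
k(P, g) = (28 + P)*(g + 5*P)
-47867 - k(S, -197) = -47867 - (5*(-42)² + 28*(-197) + 140*(-42) - 42*(-197)) = -47867 - (5*1764 - 5516 - 5880 + 8274) = -47867 - (8820 - 5516 - 5880 + 8274) = -47867 - 1*5698 = -47867 - 5698 = -53565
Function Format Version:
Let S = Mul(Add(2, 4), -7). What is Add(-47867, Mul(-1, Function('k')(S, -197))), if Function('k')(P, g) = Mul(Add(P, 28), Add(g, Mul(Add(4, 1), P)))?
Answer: -53565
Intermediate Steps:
S = -42 (S = Mul(6, -7) = -42)
Function('k')(P, g) = Mul(Add(28, P), Add(g, Mul(5, P)))
Add(-47867, Mul(-1, Function('k')(S, -197))) = Add(-47867, Mul(-1, Add(Mul(5, Pow(-42, 2)), Mul(28, -197), Mul(140, -42), Mul(-42, -197)))) = Add(-47867, Mul(-1, Add(Mul(5, 1764), -5516, -5880, 8274))) = Add(-47867, Mul(-1, Add(8820, -5516, -5880, 8274))) = Add(-47867, Mul(-1, 5698)) = Add(-47867, -5698) = -53565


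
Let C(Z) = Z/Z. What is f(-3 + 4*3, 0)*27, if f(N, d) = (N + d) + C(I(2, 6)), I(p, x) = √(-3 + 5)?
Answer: 270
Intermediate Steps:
I(p, x) = √2
C(Z) = 1
f(N, d) = 1 + N + d (f(N, d) = (N + d) + 1 = 1 + N + d)
f(-3 + 4*3, 0)*27 = (1 + (-3 + 4*3) + 0)*27 = (1 + (-3 + 12) + 0)*27 = (1 + 9 + 0)*27 = 10*27 = 270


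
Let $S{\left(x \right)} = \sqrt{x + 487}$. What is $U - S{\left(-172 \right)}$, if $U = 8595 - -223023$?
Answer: $231618 - 3 \sqrt{35} \approx 2.316 \cdot 10^{5}$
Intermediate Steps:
$U = 231618$ ($U = 8595 + 223023 = 231618$)
$S{\left(x \right)} = \sqrt{487 + x}$
$U - S{\left(-172 \right)} = 231618 - \sqrt{487 - 172} = 231618 - \sqrt{315} = 231618 - 3 \sqrt{35}$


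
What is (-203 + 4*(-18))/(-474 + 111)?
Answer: 25/33 ≈ 0.75758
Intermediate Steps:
(-203 + 4*(-18))/(-474 + 111) = (-203 - 72)/(-363) = -275*(-1/363) = 25/33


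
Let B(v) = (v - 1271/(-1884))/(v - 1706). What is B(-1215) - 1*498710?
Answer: -2744480630651/5503164 ≈ -4.9871e+5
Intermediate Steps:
B(v) = (1271/1884 + v)/(-1706 + v) (B(v) = (v - 1271*(-1/1884))/(-1706 + v) = (v + 1271/1884)/(-1706 + v) = (1271/1884 + v)/(-1706 + v))
B(-1215) - 1*498710 = (1271/1884 - 1215)/(-1706 - 1215) - 1*498710 = -2287789/1884/(-2921) - 498710 = -1/2921*(-2287789/1884) - 498710 = 2287789/5503164 - 498710 = -2744480630651/5503164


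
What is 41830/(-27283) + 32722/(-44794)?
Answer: -1383243673/611057351 ≈ -2.2637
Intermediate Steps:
41830/(-27283) + 32722/(-44794) = 41830*(-1/27283) + 32722*(-1/44794) = -41830/27283 - 16361/22397 = -1383243673/611057351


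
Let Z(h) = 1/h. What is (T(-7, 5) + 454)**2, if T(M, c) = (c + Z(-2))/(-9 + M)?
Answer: 210801361/1024 ≈ 2.0586e+5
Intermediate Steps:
Z(h) = 1/h
T(M, c) = (-1/2 + c)/(-9 + M) (T(M, c) = (c + 1/(-2))/(-9 + M) = (c - 1/2)/(-9 + M) = (-1/2 + c)/(-9 + M))
(T(-7, 5) + 454)**2 = ((-1/2 + 5)/(-9 - 7) + 454)**2 = ((9/2)/(-16) + 454)**2 = (-1/16*9/2 + 454)**2 = (-9/32 + 454)**2 = (14519/32)**2 = 210801361/1024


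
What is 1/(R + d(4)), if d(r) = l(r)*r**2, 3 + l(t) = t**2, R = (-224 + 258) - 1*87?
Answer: 1/155 ≈ 0.0064516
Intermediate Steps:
R = -53 (R = 34 - 87 = -53)
l(t) = -3 + t**2
d(r) = r**2*(-3 + r**2) (d(r) = (-3 + r**2)*r**2 = r**2*(-3 + r**2))
1/(R + d(4)) = 1/(-53 + 4**2*(-3 + 4**2)) = 1/(-53 + 16*(-3 + 16)) = 1/(-53 + 16*13) = 1/(-53 + 208) = 1/155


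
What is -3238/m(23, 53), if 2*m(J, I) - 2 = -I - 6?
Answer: 6476/57 ≈ 113.61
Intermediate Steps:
m(J, I) = -2 - I/2 (m(J, I) = 1 + (-I - 6)/2 = 1 + (-6 - I)/2 = 1 + (-3 - I/2) = -2 - I/2)
-3238/m(23, 53) = -3238/(-2 - ½*53) = -3238/(-2 - 53/2) = -3238/(-57/2) = -3238*(-2/57) = 6476/57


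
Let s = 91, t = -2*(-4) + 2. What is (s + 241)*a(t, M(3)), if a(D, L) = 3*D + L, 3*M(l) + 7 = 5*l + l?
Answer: 33532/3 ≈ 11177.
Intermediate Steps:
t = 10 (t = 8 + 2 = 10)
M(l) = -7/3 + 2*l (M(l) = -7/3 + (5*l + l)/3 = -7/3 + (6*l)/3 = -7/3 + 2*l)
a(D, L) = L + 3*D
(s + 241)*a(t, M(3)) = (91 + 241)*((-7/3 + 2*3) + 3*10) = 332*((-7/3 + 6) + 30) = 332*(11/3 + 30) = 332*(101/3) = 33532/3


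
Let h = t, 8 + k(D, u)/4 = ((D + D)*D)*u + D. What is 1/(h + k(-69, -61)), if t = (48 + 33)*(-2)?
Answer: -1/2323838 ≈ -4.3032e-7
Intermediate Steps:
k(D, u) = -32 + 4*D + 8*u*D² (k(D, u) = -32 + 4*(((D + D)*D)*u + D) = -32 + 4*(((2*D)*D)*u + D) = -32 + 4*((2*D²)*u + D) = -32 + 4*(2*u*D² + D) = -32 + 4*(D + 2*u*D²) = -32 + (4*D + 8*u*D²) = -32 + 4*D + 8*u*D²)
t = -162 (t = 81*(-2) = -162)
h = -162
1/(h + k(-69, -61)) = 1/(-162 + (-32 + 4*(-69) + 8*(-61)*(-69)²)) = 1/(-162 + (-32 - 276 + 8*(-61)*4761)) = 1/(-162 + (-32 - 276 - 2323368)) = 1/(-162 - 2323676) = 1/(-2323838) = -1/2323838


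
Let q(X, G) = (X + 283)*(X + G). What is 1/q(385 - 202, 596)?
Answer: 1/363014 ≈ 2.7547e-6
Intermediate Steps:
q(X, G) = (283 + X)*(G + X)
1/q(385 - 202, 596) = 1/((385 - 202)**2 + 283*596 + 283*(385 - 202) + 596*(385 - 202)) = 1/(183**2 + 168668 + 283*183 + 596*183) = 1/(33489 + 168668 + 51789 + 109068) = 1/363014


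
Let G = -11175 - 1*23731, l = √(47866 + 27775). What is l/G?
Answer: -√75641/34906 ≈ -0.0078791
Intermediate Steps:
l = √75641 ≈ 275.03
G = -34906 (G = -11175 - 23731 = -34906)
l/G = √75641/(-34906) = √75641*(-1/34906) = -√75641/34906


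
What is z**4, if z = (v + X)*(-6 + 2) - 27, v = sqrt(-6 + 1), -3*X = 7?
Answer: -3725999/81 + 1771472*I*sqrt(5)/27 ≈ -46000.0 + 1.4671e+5*I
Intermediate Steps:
X = -7/3 (X = -1/3*7 = -7/3 ≈ -2.3333)
v = I*sqrt(5) (v = sqrt(-5) = I*sqrt(5) ≈ 2.2361*I)
z = -53/3 - 4*I*sqrt(5) (z = (I*sqrt(5) - 7/3)*(-6 + 2) - 27 = (-7/3 + I*sqrt(5))*(-4) - 27 = (28/3 - 4*I*sqrt(5)) - 27 = -53/3 - 4*I*sqrt(5) ≈ -17.667 - 8.9443*I)
z**4 = (-53/3 - 4*I*sqrt(5))**4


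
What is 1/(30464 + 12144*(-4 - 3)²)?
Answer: 1/625520 ≈ 1.5987e-6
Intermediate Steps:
1/(30464 + 12144*(-4 - 3)²) = 1/(30464 + 12144*(-7)²) = 1/(30464 + 12144*49) = 1/(30464 + 595056) = 1/625520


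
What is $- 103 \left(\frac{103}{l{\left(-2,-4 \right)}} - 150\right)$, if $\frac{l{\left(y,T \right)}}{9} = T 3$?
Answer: $\frac{1679209}{108} \approx 15548.0$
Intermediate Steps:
$l{\left(y,T \right)} = 27 T$ ($l{\left(y,T \right)} = 9 T 3 = 9 \cdot 3 T = 27 T$)
$- 103 \left(\frac{103}{l{\left(-2,-4 \right)}} - 150\right) = - 103 \left(\frac{103}{27 \left(-4\right)} - 150\right) = - 103 \left(\frac{103}{-108} - 150\right) = - 103 \left(103 \left(- \frac{1}{108}\right) - 150\right) = - 103 \left(- \frac{103}{108} - 150\right) = \left(-103\right) \left(- \frac{16303}{108}\right) = \frac{1679209}{108}$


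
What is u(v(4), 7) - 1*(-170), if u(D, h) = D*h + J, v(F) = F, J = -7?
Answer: 191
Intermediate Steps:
u(D, h) = -7 + D*h (u(D, h) = D*h - 7 = -7 + D*h)
u(v(4), 7) - 1*(-170) = (-7 + 4*7) - 1*(-170) = (-7 + 28) + 170 = 21 + 170 = 191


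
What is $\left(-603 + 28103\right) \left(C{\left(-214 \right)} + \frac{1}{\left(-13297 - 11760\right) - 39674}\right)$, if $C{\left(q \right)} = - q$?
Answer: $\frac{380941907500}{64731} \approx 5.885 \cdot 10^{6}$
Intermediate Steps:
$\left(-603 + 28103\right) \left(C{\left(-214 \right)} + \frac{1}{\left(-13297 - 11760\right) - 39674}\right) = \left(-603 + 28103\right) \left(\left(-1\right) \left(-214\right) + \frac{1}{\left(-13297 - 11760\right) - 39674}\right) = 27500 \left(214 + \frac{1}{-25057 - 39674}\right) = 27500 \left(214 + \frac{1}{-64731}\right) = 27500 \left(214 - \frac{1}{64731}\right) = 27500 \cdot \frac{13852433}{64731} = \frac{380941907500}{64731}$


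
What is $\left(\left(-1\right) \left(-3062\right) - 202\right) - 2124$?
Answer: $736$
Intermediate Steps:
$\left(\left(-1\right) \left(-3062\right) - 202\right) - 2124 = \left(3062 - 202\right) - 2124 = 2860 - 2124 = 736$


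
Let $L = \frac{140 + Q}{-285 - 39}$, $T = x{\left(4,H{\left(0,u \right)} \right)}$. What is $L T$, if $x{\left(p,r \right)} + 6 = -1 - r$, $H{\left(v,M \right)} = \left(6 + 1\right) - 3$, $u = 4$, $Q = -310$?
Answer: $- \frac{935}{162} \approx -5.7716$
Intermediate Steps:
$H{\left(v,M \right)} = 4$ ($H{\left(v,M \right)} = 7 - 3 = 4$)
$x{\left(p,r \right)} = -7 - r$ ($x{\left(p,r \right)} = -6 - \left(1 + r\right) = -7 - r$)
$T = -11$ ($T = -7 - 4 = -11$)
$L = \frac{85}{162}$ ($L = \frac{140 - 310}{-285 - 39} = - \frac{170}{-324} = \left(-170\right) \left(- \frac{1}{324}\right) = \frac{85}{162} \approx 0.52469$)
$L T = \frac{85}{162} \left(-11\right) = - \frac{935}{162}$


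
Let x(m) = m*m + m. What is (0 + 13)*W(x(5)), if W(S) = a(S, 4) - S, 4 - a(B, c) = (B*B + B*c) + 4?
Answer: -13650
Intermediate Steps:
x(m) = m + m² (x(m) = m² + m = m + m²)
a(B, c) = -B² - B*c (a(B, c) = 4 - ((B*B + B*c) + 4) = 4 - ((B² + B*c) + 4) = 4 - (4 + B² + B*c) = 4 + (-4 - B² - B*c) = -B² - B*c)
W(S) = -S - S*(4 + S) (W(S) = -S*(S + 4) - S = -S*(4 + S) - S = -S - S*(4 + S))
(0 + 13)*W(x(5)) = (0 + 13)*((5*(1 + 5))*(-5 - 5*(1 + 5))) = 13*((5*6)*(-5 - 5*6)) = 13*(30*(-5 - 1*30)) = 13*(30*(-5 - 30)) = 13*(30*(-35)) = 13*(-1050) = -13650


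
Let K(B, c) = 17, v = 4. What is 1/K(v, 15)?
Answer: 1/17 ≈ 0.058824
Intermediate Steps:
1/K(v, 15) = 1/17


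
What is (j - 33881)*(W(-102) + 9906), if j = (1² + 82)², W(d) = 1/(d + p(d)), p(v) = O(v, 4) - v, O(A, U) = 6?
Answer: -802161752/3 ≈ -2.6739e+8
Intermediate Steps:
p(v) = 6 - v
W(d) = ⅙ (W(d) = 1/(d + (6 - d)) = 1/6 = ⅙)
j = 6889 (j = (1 + 82)² = 83² = 6889)
(j - 33881)*(W(-102) + 9906) = (6889 - 33881)*(⅙ + 9906) = -26992*59437/6 = -802161752/3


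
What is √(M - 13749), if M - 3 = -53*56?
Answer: I*√16714 ≈ 129.28*I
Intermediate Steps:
M = -2965 (M = 3 - 53*56 = 3 - 2968 = -2965)
√(M - 13749) = √(-2965 - 13749) = √(-16714) = I*√16714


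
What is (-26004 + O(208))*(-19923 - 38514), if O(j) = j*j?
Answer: -1008622620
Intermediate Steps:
O(j) = j²
(-26004 + O(208))*(-19923 - 38514) = (-26004 + 208²)*(-19923 - 38514) = (-26004 + 43264)*(-58437) = 17260*(-58437) = -1008622620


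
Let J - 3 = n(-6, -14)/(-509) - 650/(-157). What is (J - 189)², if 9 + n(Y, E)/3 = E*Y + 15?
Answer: 212441060828164/6386087569 ≈ 33266.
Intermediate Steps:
n(Y, E) = 18 + 3*E*Y (n(Y, E) = -27 + 3*(E*Y + 15) = -27 + 3*(15 + E*Y) = -27 + (45 + 3*E*Y) = 18 + 3*E*Y)
J = 528199/79913 (J = 3 + ((18 + 3*(-14)*(-6))/(-509) - 650/(-157)) = 3 + ((18 + 252)*(-1/509) - 650*(-1/157)) = 3 + (270*(-1/509) + 650/157) = 3 + (-270/509 + 650/157) = 3 + 288460/79913 = 528199/79913 ≈ 6.6097)
(J - 189)² = (528199/79913 - 189)² = (-14575358/79913)² = 212441060828164/6386087569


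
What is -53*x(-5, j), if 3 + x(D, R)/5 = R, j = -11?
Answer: 3710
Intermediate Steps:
x(D, R) = -15 + 5*R
-53*x(-5, j) = -53*(-15 + 5*(-11)) = -53*(-15 - 55) = -53*(-70) = 3710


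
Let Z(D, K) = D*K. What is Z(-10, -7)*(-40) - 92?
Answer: -2892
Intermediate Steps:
Z(-10, -7)*(-40) - 92 = -10*(-7)*(-40) - 92 = 70*(-40) - 92 = -2800 - 92 = -2892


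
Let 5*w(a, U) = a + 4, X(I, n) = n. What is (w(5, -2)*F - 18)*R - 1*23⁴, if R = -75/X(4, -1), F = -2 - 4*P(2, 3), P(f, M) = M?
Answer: -283081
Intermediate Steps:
F = -14 (F = -2 - 4*3 = -2 - 12 = -14)
w(a, U) = ⅘ + a/5 (w(a, U) = (a + 4)/5 = (4 + a)/5 = ⅘ + a/5)
R = 75 (R = -75/(-1) = -75*(-1) = 75)
(w(5, -2)*F - 18)*R - 1*23⁴ = ((⅘ + (⅕)*5)*(-14) - 18)*75 - 1*23⁴ = ((⅘ + 1)*(-14) - 18)*75 - 1*279841 = ((9/5)*(-14) - 18)*75 - 279841 = (-126/5 - 18)*75 - 279841 = -216/5*75 - 279841 = -3240 - 279841 = -283081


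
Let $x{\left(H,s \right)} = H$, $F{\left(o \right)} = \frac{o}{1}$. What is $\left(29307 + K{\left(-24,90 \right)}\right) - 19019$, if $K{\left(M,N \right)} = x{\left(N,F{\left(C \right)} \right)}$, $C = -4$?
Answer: $10378$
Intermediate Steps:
$F{\left(o \right)} = o$ ($F{\left(o \right)} = o 1 = o$)
$K{\left(M,N \right)} = N$
$\left(29307 + K{\left(-24,90 \right)}\right) - 19019 = \left(29307 + 90\right) - 19019 = 29397 - 19019 = 10378$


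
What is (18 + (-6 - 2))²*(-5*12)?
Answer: -6000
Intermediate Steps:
(18 + (-6 - 2))²*(-5*12) = (18 - 8)²*(-60) = 10²*(-60) = 100*(-60) = -6000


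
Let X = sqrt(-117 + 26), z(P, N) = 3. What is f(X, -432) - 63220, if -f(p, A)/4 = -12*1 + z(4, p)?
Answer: -63184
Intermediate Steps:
X = I*sqrt(91) (X = sqrt(-91) = I*sqrt(91) ≈ 9.5394*I)
f(p, A) = 36 (f(p, A) = -4*(-12*1 + 3) = -4*(-12 + 3) = -4*(-9) = 36)
f(X, -432) - 63220 = 36 - 63220 = -63184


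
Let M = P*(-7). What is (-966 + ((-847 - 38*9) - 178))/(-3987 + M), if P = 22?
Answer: 2333/4141 ≈ 0.56339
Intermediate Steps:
M = -154 (M = 22*(-7) = -154)
(-966 + ((-847 - 38*9) - 178))/(-3987 + M) = (-966 + ((-847 - 38*9) - 178))/(-3987 - 154) = (-966 + ((-847 - 342) - 178))/(-4141) = (-966 + (-1189 - 178))*(-1/4141) = (-966 - 1367)*(-1/4141) = -2333*(-1/4141) = 2333/4141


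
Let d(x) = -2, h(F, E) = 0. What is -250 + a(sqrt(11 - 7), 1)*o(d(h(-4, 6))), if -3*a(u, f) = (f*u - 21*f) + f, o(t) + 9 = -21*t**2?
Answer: -808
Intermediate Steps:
o(t) = -9 - 21*t**2
a(u, f) = 20*f/3 - f*u/3 (a(u, f) = -((f*u - 21*f) + f)/3 = -((-21*f + f*u) + f)/3 = -(-20*f + f*u)/3 = 20*f/3 - f*u/3)
-250 + a(sqrt(11 - 7), 1)*o(d(h(-4, 6))) = -250 + ((1/3)*1*(20 - sqrt(11 - 7)))*(-9 - 21*(-2)**2) = -250 + ((1/3)*1*(20 - sqrt(4)))*(-9 - 21*4) = -250 + ((1/3)*1*(20 - 1*2))*(-9 - 84) = -250 + ((1/3)*1*(20 - 2))*(-93) = -250 + ((1/3)*1*18)*(-93) = -250 + 6*(-93) = -250 - 558 = -808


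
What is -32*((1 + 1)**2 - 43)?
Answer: 1248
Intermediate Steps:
-32*((1 + 1)**2 - 43) = -32*(2**2 - 43) = -32*(4 - 43) = -32*(-39) = 1248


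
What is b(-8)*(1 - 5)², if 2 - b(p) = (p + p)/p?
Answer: 0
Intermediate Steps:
b(p) = 0 (b(p) = 2 - (p + p)/p = 2 - 2*p/p = 2 - 1*2 = 2 - 2 = 0)
b(-8)*(1 - 5)² = 0*(1 - 5)² = 0*(-4)² = 0*16 = 0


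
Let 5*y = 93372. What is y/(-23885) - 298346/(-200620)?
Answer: 1689768041/2395904350 ≈ 0.70527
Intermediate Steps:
y = 93372/5 (y = (⅕)*93372 = 93372/5 ≈ 18674.)
y/(-23885) - 298346/(-200620) = (93372/5)/(-23885) - 298346/(-200620) = (93372/5)*(-1/23885) - 298346*(-1/200620) = -93372/119425 + 149173/100310 = 1689768041/2395904350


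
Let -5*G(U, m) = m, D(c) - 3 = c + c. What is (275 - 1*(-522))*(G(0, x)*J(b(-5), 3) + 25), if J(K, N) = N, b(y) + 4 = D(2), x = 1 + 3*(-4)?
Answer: 125926/5 ≈ 25185.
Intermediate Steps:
D(c) = 3 + 2*c (D(c) = 3 + (c + c) = 3 + 2*c)
x = -11 (x = 1 - 12 = -11)
b(y) = 3 (b(y) = -4 + (3 + 2*2) = -4 + (3 + 4) = -4 + 7 = 3)
G(U, m) = -m/5
(275 - 1*(-522))*(G(0, x)*J(b(-5), 3) + 25) = (275 - 1*(-522))*(-1/5*(-11)*3 + 25) = (275 + 522)*((11/5)*3 + 25) = 797*(33/5 + 25) = 797*(158/5) = 125926/5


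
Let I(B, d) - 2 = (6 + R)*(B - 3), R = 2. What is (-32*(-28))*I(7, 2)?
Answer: 30464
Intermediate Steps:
I(B, d) = -22 + 8*B (I(B, d) = 2 + (6 + 2)*(B - 3) = 2 + 8*(-3 + B) = 2 + (-24 + 8*B) = -22 + 8*B)
(-32*(-28))*I(7, 2) = (-32*(-28))*(-22 + 8*7) = 896*(-22 + 56) = 896*34 = 30464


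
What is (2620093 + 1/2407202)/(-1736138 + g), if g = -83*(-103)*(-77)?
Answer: -2102364369929/1921276982674 ≈ -1.0943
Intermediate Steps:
g = -658273 (g = 8549*(-77) = -658273)
(2620093 + 1/2407202)/(-1736138 + g) = (2620093 + 1/2407202)/(-1736138 - 658273) = (2620093 + 1/2407202)/(-2394411) = (6307093109787/2407202)*(-1/2394411) = -2102364369929/1921276982674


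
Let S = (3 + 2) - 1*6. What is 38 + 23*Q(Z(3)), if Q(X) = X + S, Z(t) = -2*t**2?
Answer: -399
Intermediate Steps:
S = -1 (S = 5 - 6 = -1)
Q(X) = -1 + X (Q(X) = X - 1 = -1 + X)
38 + 23*Q(Z(3)) = 38 + 23*(-1 - 2*3**2) = 38 + 23*(-1 - 2*9) = 38 + 23*(-1 - 18) = 38 + 23*(-19) = 38 - 437 = -399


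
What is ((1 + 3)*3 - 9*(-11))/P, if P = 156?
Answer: 37/52 ≈ 0.71154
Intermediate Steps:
((1 + 3)*3 - 9*(-11))/P = ((1 + 3)*3 - 9*(-11))/156 = (4*3 + 99)*(1/156) = (12 + 99)*(1/156) = 111*(1/156) = 37/52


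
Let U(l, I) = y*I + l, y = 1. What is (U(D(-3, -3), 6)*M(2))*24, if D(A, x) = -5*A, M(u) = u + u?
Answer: 2016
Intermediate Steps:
M(u) = 2*u
U(l, I) = I + l (U(l, I) = 1*I + l = I + l)
(U(D(-3, -3), 6)*M(2))*24 = ((6 - 5*(-3))*(2*2))*24 = ((6 + 15)*4)*24 = (21*4)*24 = 84*24 = 2016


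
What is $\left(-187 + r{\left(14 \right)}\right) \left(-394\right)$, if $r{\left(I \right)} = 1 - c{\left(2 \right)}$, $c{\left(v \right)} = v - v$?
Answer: $73284$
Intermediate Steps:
$c{\left(v \right)} = 0$
$r{\left(I \right)} = 1$ ($r{\left(I \right)} = 1 - 0 = 1 + 0 = 1$)
$\left(-187 + r{\left(14 \right)}\right) \left(-394\right) = \left(-187 + 1\right) \left(-394\right) = \left(-186\right) \left(-394\right) = 73284$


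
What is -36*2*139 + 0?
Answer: -10008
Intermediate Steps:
-36*2*139 + 0 = -72*139 + 0 = -10008 + 0 = -10008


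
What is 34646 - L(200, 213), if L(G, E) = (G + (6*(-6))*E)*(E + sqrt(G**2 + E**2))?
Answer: 1625330 + 7468*sqrt(85369) ≈ 3.8073e+6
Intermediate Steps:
L(G, E) = (E + sqrt(E**2 + G**2))*(G - 36*E) (L(G, E) = (G - 36*E)*(E + sqrt(E**2 + G**2)) = (E + sqrt(E**2 + G**2))*(G - 36*E))
34646 - L(200, 213) = 34646 - (-36*213**2 + 213*200 + 200*sqrt(213**2 + 200**2) - 36*213*sqrt(213**2 + 200**2)) = 34646 - (-36*45369 + 42600 + 200*sqrt(45369 + 40000) - 36*213*sqrt(45369 + 40000)) = 34646 - (-1633284 + 42600 + 200*sqrt(85369) - 36*213*sqrt(85369)) = 34646 - (-1633284 + 42600 + 200*sqrt(85369) - 7668*sqrt(85369)) = 34646 - (-1590684 - 7468*sqrt(85369)) = 34646 + (1590684 + 7468*sqrt(85369)) = 1625330 + 7468*sqrt(85369)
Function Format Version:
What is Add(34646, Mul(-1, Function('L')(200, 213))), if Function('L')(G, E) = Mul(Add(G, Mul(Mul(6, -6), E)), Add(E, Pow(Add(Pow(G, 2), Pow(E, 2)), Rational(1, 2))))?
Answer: Add(1625330, Mul(7468, Pow(85369, Rational(1, 2)))) ≈ 3.8073e+6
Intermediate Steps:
Function('L')(G, E) = Mul(Add(E, Pow(Add(Pow(E, 2), Pow(G, 2)), Rational(1, 2))), Add(G, Mul(-36, E))) (Function('L')(G, E) = Mul(Add(G, Mul(-36, E)), Add(E, Pow(Add(Pow(E, 2), Pow(G, 2)), Rational(1, 2)))) = Mul(Add(E, Pow(Add(Pow(E, 2), Pow(G, 2)), Rational(1, 2))), Add(G, Mul(-36, E))))
Add(34646, Mul(-1, Function('L')(200, 213))) = Add(34646, Mul(-1, Add(Mul(-36, Pow(213, 2)), Mul(213, 200), Mul(200, Pow(Add(Pow(213, 2), Pow(200, 2)), Rational(1, 2))), Mul(-36, 213, Pow(Add(Pow(213, 2), Pow(200, 2)), Rational(1, 2)))))) = Add(34646, Mul(-1, Add(Mul(-36, 45369), 42600, Mul(200, Pow(Add(45369, 40000), Rational(1, 2))), Mul(-36, 213, Pow(Add(45369, 40000), Rational(1, 2)))))) = Add(34646, Mul(-1, Add(-1633284, 42600, Mul(200, Pow(85369, Rational(1, 2))), Mul(-36, 213, Pow(85369, Rational(1, 2)))))) = Add(34646, Mul(-1, Add(-1633284, 42600, Mul(200, Pow(85369, Rational(1, 2))), Mul(-7668, Pow(85369, Rational(1, 2)))))) = Add(34646, Mul(-1, Add(-1590684, Mul(-7468, Pow(85369, Rational(1, 2)))))) = Add(34646, Add(1590684, Mul(7468, Pow(85369, Rational(1, 2))))) = Add(1625330, Mul(7468, Pow(85369, Rational(1, 2))))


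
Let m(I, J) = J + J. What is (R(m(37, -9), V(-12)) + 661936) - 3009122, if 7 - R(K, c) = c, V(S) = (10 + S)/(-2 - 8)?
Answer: -11735896/5 ≈ -2.3472e+6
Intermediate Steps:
V(S) = -1 - S/10 (V(S) = (10 + S)/(-10) = (10 + S)*(-⅒) = -1 - S/10)
m(I, J) = 2*J
R(K, c) = 7 - c
(R(m(37, -9), V(-12)) + 661936) - 3009122 = ((7 - (-1 - ⅒*(-12))) + 661936) - 3009122 = ((7 - (-1 + 6/5)) + 661936) - 3009122 = ((7 - 1*⅕) + 661936) - 3009122 = ((7 - ⅕) + 661936) - 3009122 = (34/5 + 661936) - 3009122 = 3309714/5 - 3009122 = -11735896/5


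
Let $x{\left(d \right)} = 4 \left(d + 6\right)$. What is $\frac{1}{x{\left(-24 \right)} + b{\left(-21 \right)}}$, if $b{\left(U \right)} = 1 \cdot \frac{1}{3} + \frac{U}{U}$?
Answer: $- \frac{3}{212} \approx -0.014151$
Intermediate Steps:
$b{\left(U \right)} = \frac{4}{3}$ ($b{\left(U \right)} = 1 \cdot \frac{1}{3} + 1 = \frac{1}{3} + 1 = \frac{4}{3}$)
$x{\left(d \right)} = 24 + 4 d$ ($x{\left(d \right)} = 4 \left(6 + d\right) = 24 + 4 d$)
$\frac{1}{x{\left(-24 \right)} + b{\left(-21 \right)}} = \frac{1}{\left(24 + 4 \left(-24\right)\right) + \frac{4}{3}} = \frac{1}{\left(24 - 96\right) + \frac{4}{3}} = \frac{1}{-72 + \frac{4}{3}} = \frac{1}{- \frac{212}{3}} = - \frac{3}{212}$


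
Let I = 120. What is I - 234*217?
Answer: -50658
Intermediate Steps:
I - 234*217 = 120 - 234*217 = 120 - 50778 = -50658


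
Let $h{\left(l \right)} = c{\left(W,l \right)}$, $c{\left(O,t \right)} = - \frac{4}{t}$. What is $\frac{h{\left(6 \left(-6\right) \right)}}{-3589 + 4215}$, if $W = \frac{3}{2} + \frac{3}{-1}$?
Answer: $\frac{1}{5634} \approx 0.00017749$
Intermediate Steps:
$W = - \frac{3}{2}$ ($W = 3 \cdot \frac{1}{2} + 3 \left(-1\right) = \frac{3}{2} - 3 = - \frac{3}{2} \approx -1.5$)
$h{\left(l \right)} = - \frac{4}{l}$
$\frac{h{\left(6 \left(-6\right) \right)}}{-3589 + 4215} = \frac{\left(-4\right) \frac{1}{6 \left(-6\right)}}{-3589 + 4215} = \frac{\left(-4\right) \frac{1}{-36}}{626} = \frac{\left(-4\right) \left(- \frac{1}{36}\right)}{626} = \frac{1}{626} \cdot \frac{1}{9} = \frac{1}{5634}$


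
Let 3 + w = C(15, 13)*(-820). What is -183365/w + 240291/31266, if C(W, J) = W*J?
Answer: 181713341/20574186 ≈ 8.8321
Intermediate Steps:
C(W, J) = J*W
w = -159903 (w = -3 + (13*15)*(-820) = -3 + 195*(-820) = -3 - 159900 = -159903)
-183365/w + 240291/31266 = -183365/(-159903) + 240291/31266 = -183365*(-1/159903) + 240291*(1/31266) = 183365/159903 + 26699/3474 = 181713341/20574186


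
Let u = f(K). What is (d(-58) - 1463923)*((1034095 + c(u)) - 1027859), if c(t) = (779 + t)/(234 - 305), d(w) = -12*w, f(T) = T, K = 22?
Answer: -646680488785/71 ≈ -9.1082e+9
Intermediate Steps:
u = 22
c(t) = -779/71 - t/71 (c(t) = (779 + t)/(-71) = (779 + t)*(-1/71) = -779/71 - t/71)
(d(-58) - 1463923)*((1034095 + c(u)) - 1027859) = (-12*(-58) - 1463923)*((1034095 + (-779/71 - 1/71*22)) - 1027859) = (696 - 1463923)*((1034095 + (-779/71 - 22/71)) - 1027859) = -1463227*((1034095 - 801/71) - 1027859) = -1463227*(73419944/71 - 1027859) = -1463227*441955/71 = -646680488785/71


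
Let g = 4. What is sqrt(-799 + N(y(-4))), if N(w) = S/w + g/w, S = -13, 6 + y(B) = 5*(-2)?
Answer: 5*I*sqrt(511)/4 ≈ 28.257*I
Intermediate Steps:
y(B) = -16 (y(B) = -6 + 5*(-2) = -6 - 10 = -16)
N(w) = -9/w (N(w) = -13/w + 4/w = -9/w)
sqrt(-799 + N(y(-4))) = sqrt(-799 - 9/(-16)) = sqrt(-799 - 9*(-1/16)) = sqrt(-799 + 9/16) = sqrt(-12775/16) = 5*I*sqrt(511)/4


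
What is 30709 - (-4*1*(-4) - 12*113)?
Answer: 32049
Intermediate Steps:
30709 - (-4*1*(-4) - 12*113) = 30709 - (-4*(-4) - 1356) = 30709 - (16 - 1356) = 30709 - 1*(-1340) = 30709 + 1340 = 32049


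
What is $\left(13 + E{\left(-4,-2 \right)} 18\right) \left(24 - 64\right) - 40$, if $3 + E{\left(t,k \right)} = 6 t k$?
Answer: $-32960$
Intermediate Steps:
$E{\left(t,k \right)} = -3 + 6 k t$ ($E{\left(t,k \right)} = -3 + 6 t k = -3 + 6 k t$)
$\left(13 + E{\left(-4,-2 \right)} 18\right) \left(24 - 64\right) - 40 = \left(13 + \left(-3 + 6 \left(-2\right) \left(-4\right)\right) 18\right) \left(24 - 64\right) - 40 = \left(13 + \left(-3 + 48\right) 18\right) \left(24 - 64\right) - 40 = \left(13 + 45 \cdot 18\right) \left(-40\right) - 40 = \left(13 + 810\right) \left(-40\right) - 40 = 823 \left(-40\right) - 40 = -32920 - 40 = -32960$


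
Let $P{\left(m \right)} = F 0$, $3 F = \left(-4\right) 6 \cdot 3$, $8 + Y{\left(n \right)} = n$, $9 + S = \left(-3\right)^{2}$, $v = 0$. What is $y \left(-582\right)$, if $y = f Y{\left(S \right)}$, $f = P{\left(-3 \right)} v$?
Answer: $0$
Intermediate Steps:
$S = 0$ ($S = -9 + \left(-3\right)^{2} = -9 + 9 = 0$)
$Y{\left(n \right)} = -8 + n$
$F = -24$ ($F = \frac{\left(-4\right) 6 \cdot 3}{3} = \frac{\left(-24\right) 3}{3} = \frac{1}{3} \left(-72\right) = -24$)
$P{\left(m \right)} = 0$ ($P{\left(m \right)} = \left(-24\right) 0 = 0$)
$f = 0$ ($f = 0 \cdot 0 = 0$)
$y = 0$ ($y = 0 \left(-8 + 0\right) = 0 \left(-8\right) = 0$)
$y \left(-582\right) = 0 \left(-582\right) = 0$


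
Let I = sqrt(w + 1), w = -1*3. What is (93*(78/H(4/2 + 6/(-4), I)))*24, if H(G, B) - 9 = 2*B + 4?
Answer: 754416/59 - 116064*I*sqrt(2)/59 ≈ 12787.0 - 2782.0*I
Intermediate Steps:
w = -3
I = I*sqrt(2) (I = sqrt(-3 + 1) = sqrt(-2) = I*sqrt(2) ≈ 1.4142*I)
H(G, B) = 13 + 2*B (H(G, B) = 9 + (2*B + 4) = 9 + (4 + 2*B) = 13 + 2*B)
(93*(78/H(4/2 + 6/(-4), I)))*24 = (93*(78/(13 + 2*(I*sqrt(2)))))*24 = (93*(78/(13 + 2*I*sqrt(2))))*24 = (7254/(13 + 2*I*sqrt(2)))*24 = 174096/(13 + 2*I*sqrt(2))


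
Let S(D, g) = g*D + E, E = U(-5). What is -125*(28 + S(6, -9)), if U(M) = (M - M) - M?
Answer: 2625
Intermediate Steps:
U(M) = -M (U(M) = 0 - M = -M)
E = 5 (E = -1*(-5) = 5)
S(D, g) = 5 + D*g (S(D, g) = g*D + 5 = D*g + 5 = 5 + D*g)
-125*(28 + S(6, -9)) = -125*(28 + (5 + 6*(-9))) = -125*(28 + (5 - 54)) = -125*(28 - 49) = -125*(-21) = 2625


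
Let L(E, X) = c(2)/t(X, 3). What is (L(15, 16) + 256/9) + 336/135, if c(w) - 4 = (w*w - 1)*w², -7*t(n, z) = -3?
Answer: 1024/15 ≈ 68.267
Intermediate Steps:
t(n, z) = 3/7 (t(n, z) = -⅐*(-3) = 3/7)
c(w) = 4 + w²*(-1 + w²) (c(w) = 4 + (w*w - 1)*w² = 4 + (w² - 1)*w² = 4 + (-1 + w²)*w² = 4 + w²*(-1 + w²))
L(E, X) = 112/3 (L(E, X) = (4 + 2⁴ - 1*2²)/(3/7) = (4 + 16 - 1*4)*(7/3) = (4 + 16 - 4)*(7/3) = 16*(7/3) = 112/3)
(L(15, 16) + 256/9) + 336/135 = (112/3 + 256/9) + 336/135 = (112/3 + 256*(⅑)) + 336*(1/135) = (112/3 + 256/9) + 112/45 = 592/9 + 112/45 = 1024/15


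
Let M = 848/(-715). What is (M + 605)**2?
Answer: 186388202529/511225 ≈ 3.6459e+5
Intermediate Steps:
M = -848/715 (M = 848*(-1/715) = -848/715 ≈ -1.1860)
(M + 605)**2 = (-848/715 + 605)**2 = (431727/715)**2 = 186388202529/511225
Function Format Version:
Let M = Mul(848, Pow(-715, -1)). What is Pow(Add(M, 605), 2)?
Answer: Rational(186388202529, 511225) ≈ 3.6459e+5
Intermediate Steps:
M = Rational(-848, 715) (M = Mul(848, Rational(-1, 715)) = Rational(-848, 715) ≈ -1.1860)
Pow(Add(M, 605), 2) = Pow(Add(Rational(-848, 715), 605), 2) = Pow(Rational(431727, 715), 2) = Rational(186388202529, 511225)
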